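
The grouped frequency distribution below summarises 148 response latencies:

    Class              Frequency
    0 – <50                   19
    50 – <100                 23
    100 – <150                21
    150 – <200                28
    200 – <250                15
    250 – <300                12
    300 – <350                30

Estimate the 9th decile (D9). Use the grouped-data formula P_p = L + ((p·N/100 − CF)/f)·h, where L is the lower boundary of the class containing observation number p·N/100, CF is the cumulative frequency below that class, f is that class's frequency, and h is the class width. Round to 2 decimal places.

N = 148; target position k = 90/100 · 148 = 133.2.
Cumulative frequencies: 19, 42, 63, 91, 106, 118, 148.
Observation 133.2 falls in the class 300 – <350.
L = 300, CF = 118, f = 30, h = 50.
P90 = 300 + ((133.2 − 118)/30)·50 = 300 + 25.3333 = 325.333.

325.33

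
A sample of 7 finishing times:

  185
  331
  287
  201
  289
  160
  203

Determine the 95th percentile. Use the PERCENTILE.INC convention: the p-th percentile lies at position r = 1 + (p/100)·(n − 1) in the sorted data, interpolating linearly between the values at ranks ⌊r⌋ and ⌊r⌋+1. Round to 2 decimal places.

318.40

Sorted: 160, 185, 201, 203, 287, 289, 331.
n = 7.
r = 1 + (95/100)·(7 − 1) = 1 + 5.7 = 6.7.
Rank 6 is 289 and rank 7 is 331.
Interpolate: 289 + 0.7·(331 − 289) = 289 + 0.7·42 = 318.4.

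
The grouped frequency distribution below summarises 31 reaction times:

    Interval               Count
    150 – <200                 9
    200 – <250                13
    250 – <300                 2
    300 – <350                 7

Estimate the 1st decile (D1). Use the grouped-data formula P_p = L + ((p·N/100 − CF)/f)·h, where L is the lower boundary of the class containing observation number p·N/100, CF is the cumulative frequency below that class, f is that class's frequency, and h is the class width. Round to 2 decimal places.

167.22

N = 31; target position k = 10/100 · 31 = 3.1.
Cumulative frequencies: 9, 22, 24, 31.
Observation 3.1 falls in the class 150 – <200.
L = 150, CF = 0, f = 9, h = 50.
P10 = 150 + ((3.1 − 0)/9)·50 = 150 + 17.2222 = 167.222.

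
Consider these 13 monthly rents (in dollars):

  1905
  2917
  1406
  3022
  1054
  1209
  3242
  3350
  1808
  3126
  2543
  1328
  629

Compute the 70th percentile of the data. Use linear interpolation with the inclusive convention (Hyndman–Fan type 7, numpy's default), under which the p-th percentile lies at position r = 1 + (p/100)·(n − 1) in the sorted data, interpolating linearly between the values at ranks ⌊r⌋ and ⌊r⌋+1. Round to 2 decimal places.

2959.00

Sorted: 629, 1054, 1209, 1328, 1406, 1808, 1905, 2543, 2917, 3022, 3126, 3242, 3350.
n = 13.
r = 1 + (70/100)·(13 − 1) = 1 + 8.4 = 9.4.
Rank 9 is 2917 and rank 10 is 3022.
Interpolate: 2917 + 0.4·(3022 − 2917) = 2917 + 0.4·105 = 2959.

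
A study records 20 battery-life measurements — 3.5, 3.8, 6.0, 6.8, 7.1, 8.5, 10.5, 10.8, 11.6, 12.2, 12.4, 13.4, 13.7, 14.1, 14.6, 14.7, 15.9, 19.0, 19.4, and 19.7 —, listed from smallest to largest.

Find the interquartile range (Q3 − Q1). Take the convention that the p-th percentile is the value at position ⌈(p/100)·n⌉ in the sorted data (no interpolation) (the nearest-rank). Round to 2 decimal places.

n = 20.
P25: rank ⌈25/100·20⌉ = 5 → 7.1.
P75: rank ⌈75/100·20⌉ = 15 → 14.6.
Difference: 14.6 − 7.1 = 7.5.

7.50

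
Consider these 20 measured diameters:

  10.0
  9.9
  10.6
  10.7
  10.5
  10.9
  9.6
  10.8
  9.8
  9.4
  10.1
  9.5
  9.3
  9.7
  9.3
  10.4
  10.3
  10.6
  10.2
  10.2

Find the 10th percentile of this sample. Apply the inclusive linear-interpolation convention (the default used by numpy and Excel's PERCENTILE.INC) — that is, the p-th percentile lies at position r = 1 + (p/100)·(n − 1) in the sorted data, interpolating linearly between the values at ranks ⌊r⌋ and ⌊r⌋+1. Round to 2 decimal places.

Sorted: 9.3, 9.3, 9.4, 9.5, 9.6, 9.7, 9.8, 9.9, 10.0, 10.1, 10.2, 10.2, 10.3, 10.4, 10.5, 10.6, 10.6, 10.7, 10.8, 10.9.
n = 20.
r = 1 + (10/100)·(20 − 1) = 1 + 1.9 = 2.9.
Rank 2 is 9.3 and rank 3 is 9.4.
Interpolate: 9.3 + 0.9·(9.4 − 9.3) = 9.3 + 0.9·0.1 = 9.39.

9.39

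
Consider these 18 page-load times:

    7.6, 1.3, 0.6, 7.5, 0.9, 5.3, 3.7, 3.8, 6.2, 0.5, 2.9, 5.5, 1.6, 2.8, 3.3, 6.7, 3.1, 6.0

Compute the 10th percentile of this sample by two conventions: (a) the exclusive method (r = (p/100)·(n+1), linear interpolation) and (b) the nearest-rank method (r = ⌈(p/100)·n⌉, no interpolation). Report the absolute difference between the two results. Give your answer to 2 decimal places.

0.01

Sorted: 0.5, 0.6, 0.9, 1.3, 1.6, 2.8, 2.9, 3.1, 3.3, 3.7, 3.8, 5.3, 5.5, 6.0, 6.2, 6.7, 7.5, 7.6.
n = 18.
(a) r = 1.9; between ranks 1 (0.5) and 2 (0.6): 0.59.
(b) the nearest-rank method: rank 2 → 0.6.
|0.59 − 0.6| = 0.01.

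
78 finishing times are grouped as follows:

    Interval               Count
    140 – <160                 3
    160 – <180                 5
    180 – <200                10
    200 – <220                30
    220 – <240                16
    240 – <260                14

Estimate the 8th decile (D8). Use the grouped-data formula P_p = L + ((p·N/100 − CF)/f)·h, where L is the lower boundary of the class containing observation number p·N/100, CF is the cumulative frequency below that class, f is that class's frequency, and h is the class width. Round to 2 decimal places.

N = 78; target position k = 80/100 · 78 = 62.4.
Cumulative frequencies: 3, 8, 18, 48, 64, 78.
Observation 62.4 falls in the class 220 – <240.
L = 220, CF = 48, f = 16, h = 20.
P80 = 220 + ((62.4 − 48)/16)·20 = 220 + 18 = 238.

238.00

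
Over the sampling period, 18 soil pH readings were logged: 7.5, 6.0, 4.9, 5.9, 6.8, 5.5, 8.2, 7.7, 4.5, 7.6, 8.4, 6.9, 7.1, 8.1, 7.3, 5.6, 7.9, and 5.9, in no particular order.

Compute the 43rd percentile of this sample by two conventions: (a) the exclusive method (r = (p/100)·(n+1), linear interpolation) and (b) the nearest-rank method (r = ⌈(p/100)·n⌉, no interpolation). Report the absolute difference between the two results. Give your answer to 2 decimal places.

0.02

Sorted: 4.5, 4.9, 5.5, 5.6, 5.9, 5.9, 6.0, 6.8, 6.9, 7.1, 7.3, 7.5, 7.6, 7.7, 7.9, 8.1, 8.2, 8.4.
n = 18.
(a) r = 8.17; between ranks 8 (6.8) and 9 (6.9): 6.817.
(b) the nearest-rank method: rank 8 → 6.8.
|6.817 − 6.8| = 0.017.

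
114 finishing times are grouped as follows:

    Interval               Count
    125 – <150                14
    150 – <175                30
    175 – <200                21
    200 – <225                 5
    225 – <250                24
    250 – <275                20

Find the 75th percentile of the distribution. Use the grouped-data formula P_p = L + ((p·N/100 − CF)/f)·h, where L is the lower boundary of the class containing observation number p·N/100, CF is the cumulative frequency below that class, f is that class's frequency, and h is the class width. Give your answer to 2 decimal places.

241.15

N = 114; target position k = 75/100 · 114 = 85.5.
Cumulative frequencies: 14, 44, 65, 70, 94, 114.
Observation 85.5 falls in the class 225 – <250.
L = 225, CF = 70, f = 24, h = 25.
P75 = 225 + ((85.5 − 70)/24)·25 = 225 + 16.1458 = 241.146.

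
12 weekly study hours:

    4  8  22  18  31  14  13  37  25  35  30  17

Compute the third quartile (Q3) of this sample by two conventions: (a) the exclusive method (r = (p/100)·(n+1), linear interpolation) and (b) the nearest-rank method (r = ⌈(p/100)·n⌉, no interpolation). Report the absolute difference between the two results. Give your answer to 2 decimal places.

0.75

Sorted: 4, 8, 13, 14, 17, 18, 22, 25, 30, 31, 35, 37.
n = 12.
(a) r = 9.75; between ranks 9 (30) and 10 (31): 30.75.
(b) the nearest-rank method: rank 9 → 30.
|30.75 − 30| = 0.75.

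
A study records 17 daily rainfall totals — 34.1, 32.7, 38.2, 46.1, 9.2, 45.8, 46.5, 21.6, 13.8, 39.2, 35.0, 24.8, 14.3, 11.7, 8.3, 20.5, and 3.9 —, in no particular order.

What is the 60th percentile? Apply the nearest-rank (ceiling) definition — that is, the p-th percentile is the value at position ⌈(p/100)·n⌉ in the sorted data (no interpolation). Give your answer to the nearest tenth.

34.1

Sorted: 3.9, 8.3, 9.2, 11.7, 13.8, 14.3, 20.5, 21.6, 24.8, 32.7, 34.1, 35.0, 38.2, 39.2, 45.8, 46.1, 46.5.
n = 17.
Position = ⌈60/100 · 17⌉ = ⌈10.2⌉ = 11.
The value at rank 11 is 34.1.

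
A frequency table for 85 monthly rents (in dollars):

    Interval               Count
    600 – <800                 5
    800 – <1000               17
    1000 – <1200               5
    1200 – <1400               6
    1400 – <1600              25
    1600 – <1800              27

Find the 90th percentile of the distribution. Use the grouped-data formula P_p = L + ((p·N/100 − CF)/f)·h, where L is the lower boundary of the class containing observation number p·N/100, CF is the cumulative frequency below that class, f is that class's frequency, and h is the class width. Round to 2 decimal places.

1737.04

N = 85; target position k = 90/100 · 85 = 76.5.
Cumulative frequencies: 5, 22, 27, 33, 58, 85.
Observation 76.5 falls in the class 1600 – <1800.
L = 1600, CF = 58, f = 27, h = 200.
P90 = 1600 + ((76.5 − 58)/27)·200 = 1600 + 137.037 = 1737.04.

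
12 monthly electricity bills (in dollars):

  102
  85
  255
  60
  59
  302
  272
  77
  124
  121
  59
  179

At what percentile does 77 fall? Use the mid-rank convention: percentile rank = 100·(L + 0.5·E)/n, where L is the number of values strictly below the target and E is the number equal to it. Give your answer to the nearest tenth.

29.2

Sorted: 59, 59, 60, 77, 85, 102, 121, 124, 179, 255, 272, 302.
Count below 77: L = 3; count equal: E = 1; n = 12.
Percentile rank = 100·(3 + 0.5·1)/12 = 100·3.5/12 = 29.17.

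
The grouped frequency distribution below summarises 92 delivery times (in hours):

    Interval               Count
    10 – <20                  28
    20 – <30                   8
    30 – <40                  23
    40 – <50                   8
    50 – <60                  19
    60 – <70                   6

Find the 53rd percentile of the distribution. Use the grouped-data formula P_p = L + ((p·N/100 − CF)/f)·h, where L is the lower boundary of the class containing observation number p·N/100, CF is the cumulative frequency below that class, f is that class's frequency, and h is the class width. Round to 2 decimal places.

N = 92; target position k = 53/100 · 92 = 48.76.
Cumulative frequencies: 28, 36, 59, 67, 86, 92.
Observation 48.76 falls in the class 30 – <40.
L = 30, CF = 36, f = 23, h = 10.
P53 = 30 + ((48.76 − 36)/23)·10 = 30 + 5.54783 = 35.5478.

35.55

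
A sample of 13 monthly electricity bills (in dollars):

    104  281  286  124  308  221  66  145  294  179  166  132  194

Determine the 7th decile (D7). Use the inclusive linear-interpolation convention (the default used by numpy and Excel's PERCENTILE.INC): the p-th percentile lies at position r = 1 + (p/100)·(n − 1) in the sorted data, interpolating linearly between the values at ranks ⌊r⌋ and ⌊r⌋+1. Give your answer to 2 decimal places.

Sorted: 66, 104, 124, 132, 145, 166, 179, 194, 221, 281, 286, 294, 308.
n = 13.
r = 1 + (70/100)·(13 − 1) = 1 + 8.4 = 9.4.
Rank 9 is 221 and rank 10 is 281.
Interpolate: 221 + 0.4·(281 − 221) = 221 + 0.4·60 = 245.

245.00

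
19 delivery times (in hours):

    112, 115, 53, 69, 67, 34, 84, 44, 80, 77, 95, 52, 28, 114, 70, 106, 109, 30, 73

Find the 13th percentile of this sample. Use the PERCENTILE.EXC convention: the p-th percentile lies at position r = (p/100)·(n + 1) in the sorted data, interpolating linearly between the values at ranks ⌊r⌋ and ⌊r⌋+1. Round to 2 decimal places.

32.40

Sorted: 28, 30, 34, 44, 52, 53, 67, 69, 70, 73, 77, 80, 84, 95, 106, 109, 112, 114, 115.
n = 19.
r = (13/100)·(19 + 1) = 2.6.
Rank 2 is 30 and rank 3 is 34.
Interpolate: 30 + 0.6·(34 − 30) = 30 + 0.6·4 = 32.4.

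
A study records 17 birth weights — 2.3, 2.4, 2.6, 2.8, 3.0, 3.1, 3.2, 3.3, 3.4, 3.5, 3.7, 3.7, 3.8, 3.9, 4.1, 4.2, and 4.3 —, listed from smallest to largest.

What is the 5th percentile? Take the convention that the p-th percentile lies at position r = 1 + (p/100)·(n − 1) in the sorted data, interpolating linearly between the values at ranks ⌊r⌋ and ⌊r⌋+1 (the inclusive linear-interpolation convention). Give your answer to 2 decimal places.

2.38

n = 17.
r = 1 + (5/100)·(17 − 1) = 1 + 0.8 = 1.8.
Rank 1 is 2.3 and rank 2 is 2.4.
Interpolate: 2.3 + 0.8·(2.4 − 2.3) = 2.3 + 0.8·0.1 = 2.38.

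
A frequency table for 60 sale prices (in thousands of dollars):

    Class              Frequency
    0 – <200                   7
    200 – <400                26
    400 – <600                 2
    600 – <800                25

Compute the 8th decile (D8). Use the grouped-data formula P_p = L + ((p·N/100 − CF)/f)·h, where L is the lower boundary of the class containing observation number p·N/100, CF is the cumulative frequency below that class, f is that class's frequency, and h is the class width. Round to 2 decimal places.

N = 60; target position k = 80/100 · 60 = 48.
Cumulative frequencies: 7, 33, 35, 60.
Observation 48 falls in the class 600 – <800.
L = 600, CF = 35, f = 25, h = 200.
P80 = 600 + ((48 − 35)/25)·200 = 600 + 104 = 704.

704.00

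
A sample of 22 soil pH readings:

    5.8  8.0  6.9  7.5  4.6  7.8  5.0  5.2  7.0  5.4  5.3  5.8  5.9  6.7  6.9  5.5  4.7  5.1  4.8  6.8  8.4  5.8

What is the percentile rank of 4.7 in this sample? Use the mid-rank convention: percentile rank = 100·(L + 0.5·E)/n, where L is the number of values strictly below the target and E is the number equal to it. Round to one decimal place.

Sorted: 4.6, 4.7, 4.8, 5.0, 5.1, 5.2, 5.3, 5.4, 5.5, 5.8, 5.8, 5.8, 5.9, 6.7, 6.8, 6.9, 6.9, 7.0, 7.5, 7.8, 8.0, 8.4.
Count below 4.7: L = 1; count equal: E = 1; n = 22.
Percentile rank = 100·(1 + 0.5·1)/22 = 100·1.5/22 = 6.818.

6.8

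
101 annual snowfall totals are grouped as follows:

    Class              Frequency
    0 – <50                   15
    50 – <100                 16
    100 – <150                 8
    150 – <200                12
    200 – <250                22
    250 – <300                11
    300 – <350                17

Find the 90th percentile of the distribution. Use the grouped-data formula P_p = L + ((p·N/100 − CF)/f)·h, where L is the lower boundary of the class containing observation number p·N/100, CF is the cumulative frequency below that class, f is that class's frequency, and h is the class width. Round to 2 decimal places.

N = 101; target position k = 90/100 · 101 = 90.9.
Cumulative frequencies: 15, 31, 39, 51, 73, 84, 101.
Observation 90.9 falls in the class 300 – <350.
L = 300, CF = 84, f = 17, h = 50.
P90 = 300 + ((90.9 − 84)/17)·50 = 300 + 20.2941 = 320.294.

320.29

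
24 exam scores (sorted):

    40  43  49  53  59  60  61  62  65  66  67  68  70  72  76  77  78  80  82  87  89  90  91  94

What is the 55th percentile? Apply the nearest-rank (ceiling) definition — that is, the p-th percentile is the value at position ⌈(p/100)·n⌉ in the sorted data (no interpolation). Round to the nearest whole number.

n = 24.
Position = ⌈55/100 · 24⌉ = ⌈13.2⌉ = 14.
The value at rank 14 is 72.

72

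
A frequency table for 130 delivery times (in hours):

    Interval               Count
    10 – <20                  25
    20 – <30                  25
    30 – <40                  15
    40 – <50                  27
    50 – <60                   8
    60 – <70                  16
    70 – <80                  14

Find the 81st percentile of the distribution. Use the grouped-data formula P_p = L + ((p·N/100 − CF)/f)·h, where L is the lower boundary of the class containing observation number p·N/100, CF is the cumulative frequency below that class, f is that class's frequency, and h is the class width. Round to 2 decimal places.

63.31

N = 130; target position k = 81/100 · 130 = 105.3.
Cumulative frequencies: 25, 50, 65, 92, 100, 116, 130.
Observation 105.3 falls in the class 60 – <70.
L = 60, CF = 100, f = 16, h = 10.
P81 = 60 + ((105.3 − 100)/16)·10 = 60 + 3.3125 = 63.3125.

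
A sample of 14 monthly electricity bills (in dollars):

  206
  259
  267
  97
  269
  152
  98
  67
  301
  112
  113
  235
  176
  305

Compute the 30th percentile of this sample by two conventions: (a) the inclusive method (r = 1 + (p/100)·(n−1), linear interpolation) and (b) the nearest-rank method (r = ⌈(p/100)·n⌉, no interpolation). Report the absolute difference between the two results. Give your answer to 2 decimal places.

0.10

Sorted: 67, 97, 98, 112, 113, 152, 176, 206, 235, 259, 267, 269, 301, 305.
n = 14.
(a) r = 4.9; between ranks 4 (112) and 5 (113): 112.9.
(b) the nearest-rank method: rank 5 → 113.
|112.9 − 113| = 0.1.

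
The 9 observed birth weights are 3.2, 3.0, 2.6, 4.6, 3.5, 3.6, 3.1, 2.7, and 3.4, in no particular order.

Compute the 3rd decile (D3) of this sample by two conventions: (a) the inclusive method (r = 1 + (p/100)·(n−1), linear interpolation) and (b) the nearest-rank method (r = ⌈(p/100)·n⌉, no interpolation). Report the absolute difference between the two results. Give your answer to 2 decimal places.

0.04

Sorted: 2.6, 2.7, 3.0, 3.1, 3.2, 3.4, 3.5, 3.6, 4.6.
n = 9.
(a) r = 3.4; between ranks 3 (3.0) and 4 (3.1): 3.04.
(b) the nearest-rank method: rank 3 → 3.
|3.04 − 3| = 0.04.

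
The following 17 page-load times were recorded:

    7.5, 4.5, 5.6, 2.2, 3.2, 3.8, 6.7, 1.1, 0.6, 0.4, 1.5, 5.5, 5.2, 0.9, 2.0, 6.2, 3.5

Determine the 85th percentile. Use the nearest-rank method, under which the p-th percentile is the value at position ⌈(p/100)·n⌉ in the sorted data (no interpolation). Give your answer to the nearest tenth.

Sorted: 0.4, 0.6, 0.9, 1.1, 1.5, 2.0, 2.2, 3.2, 3.5, 3.8, 4.5, 5.2, 5.5, 5.6, 6.2, 6.7, 7.5.
n = 17.
Position = ⌈85/100 · 17⌉ = ⌈14.45⌉ = 15.
The value at rank 15 is 6.2.

6.2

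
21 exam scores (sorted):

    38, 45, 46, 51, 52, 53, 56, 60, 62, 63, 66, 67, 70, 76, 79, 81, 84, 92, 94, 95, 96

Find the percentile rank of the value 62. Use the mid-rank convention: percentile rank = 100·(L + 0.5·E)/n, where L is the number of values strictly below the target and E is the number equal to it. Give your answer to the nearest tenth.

Count below 62: L = 8; count equal: E = 1; n = 21.
Percentile rank = 100·(8 + 0.5·1)/21 = 100·8.5/21 = 40.48.

40.5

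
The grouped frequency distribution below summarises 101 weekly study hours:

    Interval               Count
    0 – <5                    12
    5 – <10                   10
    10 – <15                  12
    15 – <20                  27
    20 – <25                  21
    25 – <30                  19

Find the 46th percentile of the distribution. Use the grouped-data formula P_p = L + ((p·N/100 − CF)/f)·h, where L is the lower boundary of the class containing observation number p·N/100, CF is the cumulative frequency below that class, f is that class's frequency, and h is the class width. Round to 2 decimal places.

N = 101; target position k = 46/100 · 101 = 46.46.
Cumulative frequencies: 12, 22, 34, 61, 82, 101.
Observation 46.46 falls in the class 15 – <20.
L = 15, CF = 34, f = 27, h = 5.
P46 = 15 + ((46.46 − 34)/27)·5 = 15 + 2.30741 = 17.3074.

17.31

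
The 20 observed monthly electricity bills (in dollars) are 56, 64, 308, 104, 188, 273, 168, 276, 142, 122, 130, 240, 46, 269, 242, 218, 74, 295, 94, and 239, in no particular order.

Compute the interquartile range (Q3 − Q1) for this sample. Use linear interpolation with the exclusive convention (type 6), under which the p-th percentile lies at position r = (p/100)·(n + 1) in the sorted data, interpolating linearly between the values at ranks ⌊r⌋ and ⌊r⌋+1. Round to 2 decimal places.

165.75

Sorted: 46, 56, 64, 74, 94, 104, 122, 130, 142, 168, 188, 218, 239, 240, 242, 269, 273, 276, 295, 308.
n = 20.
P25: r = 5.25; ranks 5–6 are 94, 104; interpolating gives 96.5.
P75: r = 15.75; ranks 15–16 are 242, 269; interpolating gives 262.25.
Difference: 262.25 − 96.5 = 165.75.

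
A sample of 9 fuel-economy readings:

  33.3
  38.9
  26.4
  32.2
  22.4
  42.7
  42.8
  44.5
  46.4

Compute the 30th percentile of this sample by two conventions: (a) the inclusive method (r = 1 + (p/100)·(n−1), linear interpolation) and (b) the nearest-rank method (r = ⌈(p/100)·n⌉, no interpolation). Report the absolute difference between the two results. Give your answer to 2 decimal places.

Sorted: 22.4, 26.4, 32.2, 33.3, 38.9, 42.7, 42.8, 44.5, 46.4.
n = 9.
(a) r = 3.4; between ranks 3 (32.2) and 4 (33.3): 32.64.
(b) the nearest-rank method: rank 3 → 32.2.
|32.64 − 32.2| = 0.44.

0.44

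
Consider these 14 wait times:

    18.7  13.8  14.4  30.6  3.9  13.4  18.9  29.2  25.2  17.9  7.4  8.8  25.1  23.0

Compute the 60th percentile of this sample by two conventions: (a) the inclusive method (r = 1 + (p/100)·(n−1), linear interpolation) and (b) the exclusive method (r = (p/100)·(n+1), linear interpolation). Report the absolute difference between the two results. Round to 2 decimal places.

0.04

Sorted: 3.9, 7.4, 8.8, 13.4, 13.8, 14.4, 17.9, 18.7, 18.9, 23.0, 25.1, 25.2, 29.2, 30.6.
n = 14.
(a) r = 8.8; between ranks 8 (18.7) and 9 (18.9): 18.86.
(b) r = 9 → value at rank 9 = 18.9.
|18.86 − 18.9| = 0.04.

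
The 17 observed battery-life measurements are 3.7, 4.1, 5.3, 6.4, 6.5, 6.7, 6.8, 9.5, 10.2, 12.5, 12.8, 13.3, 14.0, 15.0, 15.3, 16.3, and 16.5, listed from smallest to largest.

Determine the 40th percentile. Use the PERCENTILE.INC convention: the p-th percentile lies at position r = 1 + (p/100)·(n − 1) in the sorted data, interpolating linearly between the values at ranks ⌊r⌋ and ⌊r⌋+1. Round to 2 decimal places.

7.88

n = 17.
r = 1 + (40/100)·(17 − 1) = 1 + 6.4 = 7.4.
Rank 7 is 6.8 and rank 8 is 9.5.
Interpolate: 6.8 + 0.4·(9.5 − 6.8) = 6.8 + 0.4·2.7 = 7.88.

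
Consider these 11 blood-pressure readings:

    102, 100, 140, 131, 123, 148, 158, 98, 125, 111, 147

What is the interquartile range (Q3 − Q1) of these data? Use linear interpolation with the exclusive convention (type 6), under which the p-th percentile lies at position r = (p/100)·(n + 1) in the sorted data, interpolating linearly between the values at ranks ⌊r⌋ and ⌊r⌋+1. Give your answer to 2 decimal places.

45.00

Sorted: 98, 100, 102, 111, 123, 125, 131, 140, 147, 148, 158.
n = 11.
P25: r = 3 (integer) → 102.
P75: r = 9 (integer) → 147.
Difference: 147 − 102 = 45.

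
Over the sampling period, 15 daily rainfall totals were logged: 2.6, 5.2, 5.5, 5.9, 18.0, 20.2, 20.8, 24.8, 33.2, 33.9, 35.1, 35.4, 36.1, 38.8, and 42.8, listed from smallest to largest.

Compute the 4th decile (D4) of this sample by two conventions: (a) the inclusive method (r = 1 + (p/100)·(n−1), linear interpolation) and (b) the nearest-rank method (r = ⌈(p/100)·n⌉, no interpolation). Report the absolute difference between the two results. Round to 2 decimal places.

n = 15.
(a) r = 6.6; between ranks 6 (20.2) and 7 (20.8): 20.56.
(b) the nearest-rank method: rank 6 → 20.2.
|20.56 − 20.2| = 0.36.

0.36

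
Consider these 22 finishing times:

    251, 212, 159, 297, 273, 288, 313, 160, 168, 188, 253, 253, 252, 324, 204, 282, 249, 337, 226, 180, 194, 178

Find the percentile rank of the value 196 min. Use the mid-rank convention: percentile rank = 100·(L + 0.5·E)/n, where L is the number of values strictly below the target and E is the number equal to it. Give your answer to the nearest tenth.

Sorted: 159, 160, 168, 178, 180, 188, 194, 204, 212, 226, 249, 251, 252, 253, 253, 273, 282, 288, 297, 313, 324, 337.
Count below 196: L = 7; count equal: E = 0; n = 22.
Percentile rank = 100·(7 + 0.5·0)/22 = 100·7/22 = 31.82.

31.8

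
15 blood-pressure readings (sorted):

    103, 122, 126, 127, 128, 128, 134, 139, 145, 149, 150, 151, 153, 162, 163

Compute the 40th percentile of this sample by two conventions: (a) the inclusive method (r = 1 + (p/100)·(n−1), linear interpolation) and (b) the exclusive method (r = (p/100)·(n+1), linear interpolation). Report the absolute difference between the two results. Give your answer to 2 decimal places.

1.20

n = 15.
(a) r = 6.6; between ranks 6 (128) and 7 (134): 131.6.
(b) r = 6.4; between ranks 6 (128) and 7 (134): 130.4.
|131.6 − 130.4| = 1.2.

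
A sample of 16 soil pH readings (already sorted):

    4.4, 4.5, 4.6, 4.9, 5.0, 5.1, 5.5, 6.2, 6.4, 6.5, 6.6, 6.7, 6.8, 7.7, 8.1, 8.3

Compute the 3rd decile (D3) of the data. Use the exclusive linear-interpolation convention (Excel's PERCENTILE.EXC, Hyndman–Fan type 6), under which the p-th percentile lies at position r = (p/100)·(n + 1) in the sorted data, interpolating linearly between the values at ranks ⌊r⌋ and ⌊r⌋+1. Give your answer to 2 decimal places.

5.01

n = 16.
r = (30/100)·(16 + 1) = 5.1.
Rank 5 is 5.0 and rank 6 is 5.1.
Interpolate: 5.0 + 0.1·(5.1 − 5.0) = 5.0 + 0.1·0.1 = 5.01.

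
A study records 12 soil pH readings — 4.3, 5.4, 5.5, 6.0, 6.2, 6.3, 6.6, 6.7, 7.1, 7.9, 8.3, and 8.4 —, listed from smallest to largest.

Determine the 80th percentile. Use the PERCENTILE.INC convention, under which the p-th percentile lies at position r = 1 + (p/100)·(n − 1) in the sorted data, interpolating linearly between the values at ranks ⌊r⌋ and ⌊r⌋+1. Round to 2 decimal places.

7.74

n = 12.
r = 1 + (80/100)·(12 − 1) = 1 + 8.8 = 9.8.
Rank 9 is 7.1 and rank 10 is 7.9.
Interpolate: 7.1 + 0.8·(7.9 − 7.1) = 7.1 + 0.8·0.8 = 7.74.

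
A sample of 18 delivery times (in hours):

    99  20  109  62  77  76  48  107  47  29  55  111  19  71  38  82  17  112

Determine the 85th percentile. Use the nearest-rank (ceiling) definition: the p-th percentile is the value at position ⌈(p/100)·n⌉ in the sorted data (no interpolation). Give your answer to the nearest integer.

Sorted: 17, 19, 20, 29, 38, 47, 48, 55, 62, 71, 76, 77, 82, 99, 107, 109, 111, 112.
n = 18.
Position = ⌈85/100 · 18⌉ = ⌈15.3⌉ = 16.
The value at rank 16 is 109.

109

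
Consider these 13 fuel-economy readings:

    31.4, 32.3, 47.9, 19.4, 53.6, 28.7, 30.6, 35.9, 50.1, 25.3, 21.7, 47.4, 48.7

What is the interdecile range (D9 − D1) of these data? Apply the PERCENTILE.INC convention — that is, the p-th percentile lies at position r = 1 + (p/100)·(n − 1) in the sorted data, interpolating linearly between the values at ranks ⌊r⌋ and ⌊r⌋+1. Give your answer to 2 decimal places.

27.40

Sorted: 19.4, 21.7, 25.3, 28.7, 30.6, 31.4, 32.3, 35.9, 47.4, 47.9, 48.7, 50.1, 53.6.
n = 13.
P10: r = 2.2; ranks 2–3 are 21.7, 25.3; interpolating gives 22.42.
P90: r = 11.8; ranks 11–12 are 48.7, 50.1; interpolating gives 49.82.
Difference: 49.82 − 22.42 = 27.4.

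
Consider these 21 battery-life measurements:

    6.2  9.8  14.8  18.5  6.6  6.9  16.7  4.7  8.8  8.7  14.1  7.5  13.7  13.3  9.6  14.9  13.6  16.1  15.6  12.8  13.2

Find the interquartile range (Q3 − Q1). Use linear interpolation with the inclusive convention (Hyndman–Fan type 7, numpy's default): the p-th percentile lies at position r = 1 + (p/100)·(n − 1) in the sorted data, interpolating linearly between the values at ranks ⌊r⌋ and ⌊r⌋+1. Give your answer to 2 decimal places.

6.10

Sorted: 4.7, 6.2, 6.6, 6.9, 7.5, 8.7, 8.8, 9.6, 9.8, 12.8, 13.2, 13.3, 13.6, 13.7, 14.1, 14.8, 14.9, 15.6, 16.1, 16.7, 18.5.
n = 21.
P25: r = 6 (integer) → 8.7.
P75: r = 16 (integer) → 14.8.
Difference: 14.8 − 8.7 = 6.1.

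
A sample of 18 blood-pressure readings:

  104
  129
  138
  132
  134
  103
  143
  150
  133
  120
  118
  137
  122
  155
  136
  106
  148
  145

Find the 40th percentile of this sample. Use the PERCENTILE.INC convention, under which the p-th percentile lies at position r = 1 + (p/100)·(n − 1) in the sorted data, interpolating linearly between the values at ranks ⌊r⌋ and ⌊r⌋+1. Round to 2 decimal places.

Sorted: 103, 104, 106, 118, 120, 122, 129, 132, 133, 134, 136, 137, 138, 143, 145, 148, 150, 155.
n = 18.
r = 1 + (40/100)·(18 − 1) = 1 + 6.8 = 7.8.
Rank 7 is 129 and rank 8 is 132.
Interpolate: 129 + 0.8·(132 − 129) = 129 + 0.8·3 = 131.4.

131.40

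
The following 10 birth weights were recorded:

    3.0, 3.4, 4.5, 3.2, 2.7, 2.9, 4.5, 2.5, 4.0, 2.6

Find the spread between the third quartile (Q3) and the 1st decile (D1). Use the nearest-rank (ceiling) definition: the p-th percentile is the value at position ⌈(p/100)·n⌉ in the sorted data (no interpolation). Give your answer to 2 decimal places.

1.50

Sorted: 2.5, 2.6, 2.7, 2.9, 3.0, 3.2, 3.4, 4.0, 4.5, 4.5.
n = 10.
P10: rank ⌈10/100·10⌉ = 1 → 2.5.
P75: rank ⌈75/100·10⌉ = 8 → 4.
Difference: 4 − 2.5 = 1.5.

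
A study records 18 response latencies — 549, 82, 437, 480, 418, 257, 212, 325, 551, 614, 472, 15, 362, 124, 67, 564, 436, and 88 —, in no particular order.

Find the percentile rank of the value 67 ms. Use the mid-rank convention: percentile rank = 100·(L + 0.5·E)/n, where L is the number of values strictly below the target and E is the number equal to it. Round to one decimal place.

Sorted: 15, 67, 82, 88, 124, 212, 257, 325, 362, 418, 436, 437, 472, 480, 549, 551, 564, 614.
Count below 67: L = 1; count equal: E = 1; n = 18.
Percentile rank = 100·(1 + 0.5·1)/18 = 100·1.5/18 = 8.333.

8.3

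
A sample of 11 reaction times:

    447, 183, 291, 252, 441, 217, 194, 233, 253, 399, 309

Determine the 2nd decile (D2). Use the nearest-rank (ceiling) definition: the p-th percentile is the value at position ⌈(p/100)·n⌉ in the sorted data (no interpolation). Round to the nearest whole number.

217

Sorted: 183, 194, 217, 233, 252, 253, 291, 309, 399, 441, 447.
n = 11.
Position = ⌈20/100 · 11⌉ = ⌈2.2⌉ = 3.
The value at rank 3 is 217.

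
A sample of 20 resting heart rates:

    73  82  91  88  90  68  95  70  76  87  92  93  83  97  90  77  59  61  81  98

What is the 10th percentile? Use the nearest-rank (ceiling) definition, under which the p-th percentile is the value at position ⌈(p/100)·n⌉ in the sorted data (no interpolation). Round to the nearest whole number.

Sorted: 59, 61, 68, 70, 73, 76, 77, 81, 82, 83, 87, 88, 90, 90, 91, 92, 93, 95, 97, 98.
n = 20.
Position = ⌈10/100 · 20⌉ = ⌈2⌉ = 2.
The value at rank 2 is 61.

61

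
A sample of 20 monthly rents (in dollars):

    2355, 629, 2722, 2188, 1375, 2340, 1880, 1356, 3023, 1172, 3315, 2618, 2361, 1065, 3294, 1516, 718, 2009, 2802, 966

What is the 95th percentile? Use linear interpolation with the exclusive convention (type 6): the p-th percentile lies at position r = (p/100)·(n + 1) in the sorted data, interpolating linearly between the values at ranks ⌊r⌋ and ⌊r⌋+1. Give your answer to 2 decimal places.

Sorted: 629, 718, 966, 1065, 1172, 1356, 1375, 1516, 1880, 2009, 2188, 2340, 2355, 2361, 2618, 2722, 2802, 3023, 3294, 3315.
n = 20.
r = (95/100)·(20 + 1) = 19.95.
Rank 19 is 3294 and rank 20 is 3315.
Interpolate: 3294 + 0.95·(3315 − 3294) = 3294 + 0.95·21 = 3313.95.

3313.95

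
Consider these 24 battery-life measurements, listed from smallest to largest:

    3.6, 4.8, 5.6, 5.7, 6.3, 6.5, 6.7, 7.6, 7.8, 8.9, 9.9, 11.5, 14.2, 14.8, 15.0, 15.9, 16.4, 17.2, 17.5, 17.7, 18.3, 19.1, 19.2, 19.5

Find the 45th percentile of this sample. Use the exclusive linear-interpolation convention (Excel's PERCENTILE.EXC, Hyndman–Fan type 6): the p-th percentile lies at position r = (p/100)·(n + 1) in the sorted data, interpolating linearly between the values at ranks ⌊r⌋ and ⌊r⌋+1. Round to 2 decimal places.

10.30

n = 24.
r = (45/100)·(24 + 1) = 11.25.
Rank 11 is 9.9 and rank 12 is 11.5.
Interpolate: 9.9 + 0.25·(11.5 − 9.9) = 9.9 + 0.25·1.6 = 10.3.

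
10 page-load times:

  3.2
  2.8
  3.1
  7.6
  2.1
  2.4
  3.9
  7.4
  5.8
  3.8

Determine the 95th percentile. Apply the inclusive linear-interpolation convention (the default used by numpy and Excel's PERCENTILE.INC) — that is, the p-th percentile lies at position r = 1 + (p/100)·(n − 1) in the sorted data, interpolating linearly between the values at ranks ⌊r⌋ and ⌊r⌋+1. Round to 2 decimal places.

Sorted: 2.1, 2.4, 2.8, 3.1, 3.2, 3.8, 3.9, 5.8, 7.4, 7.6.
n = 10.
r = 1 + (95/100)·(10 − 1) = 1 + 8.55 = 9.55.
Rank 9 is 7.4 and rank 10 is 7.6.
Interpolate: 7.4 + 0.55·(7.6 − 7.4) = 7.4 + 0.55·0.2 = 7.51.

7.51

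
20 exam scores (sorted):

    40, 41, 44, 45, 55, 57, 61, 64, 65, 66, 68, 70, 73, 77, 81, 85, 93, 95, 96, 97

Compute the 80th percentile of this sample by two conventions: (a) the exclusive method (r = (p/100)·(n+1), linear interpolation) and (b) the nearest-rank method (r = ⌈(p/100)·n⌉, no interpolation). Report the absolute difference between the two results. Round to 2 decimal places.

6.40

n = 20.
(a) r = 16.8; between ranks 16 (85) and 17 (93): 91.4.
(b) the nearest-rank method: rank 16 → 85.
|91.4 − 85| = 6.4.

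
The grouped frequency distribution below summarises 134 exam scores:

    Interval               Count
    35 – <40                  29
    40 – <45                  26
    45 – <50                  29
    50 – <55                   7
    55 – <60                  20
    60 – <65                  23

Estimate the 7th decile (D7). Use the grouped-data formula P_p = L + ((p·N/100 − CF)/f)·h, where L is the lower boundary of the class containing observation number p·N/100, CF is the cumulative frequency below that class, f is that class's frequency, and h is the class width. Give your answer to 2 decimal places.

55.70

N = 134; target position k = 70/100 · 134 = 93.8.
Cumulative frequencies: 29, 55, 84, 91, 111, 134.
Observation 93.8 falls in the class 55 – <60.
L = 55, CF = 91, f = 20, h = 5.
P70 = 55 + ((93.8 − 91)/20)·5 = 55 + 0.7 = 55.7.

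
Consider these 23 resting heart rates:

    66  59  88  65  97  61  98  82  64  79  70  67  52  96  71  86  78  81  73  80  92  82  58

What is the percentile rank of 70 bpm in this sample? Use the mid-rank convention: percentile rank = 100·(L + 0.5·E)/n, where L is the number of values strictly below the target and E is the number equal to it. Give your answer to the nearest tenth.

Sorted: 52, 58, 59, 61, 64, 65, 66, 67, 70, 71, 73, 78, 79, 80, 81, 82, 82, 86, 88, 92, 96, 97, 98.
Count below 70: L = 8; count equal: E = 1; n = 23.
Percentile rank = 100·(8 + 0.5·1)/23 = 100·8.5/23 = 36.96.

37.0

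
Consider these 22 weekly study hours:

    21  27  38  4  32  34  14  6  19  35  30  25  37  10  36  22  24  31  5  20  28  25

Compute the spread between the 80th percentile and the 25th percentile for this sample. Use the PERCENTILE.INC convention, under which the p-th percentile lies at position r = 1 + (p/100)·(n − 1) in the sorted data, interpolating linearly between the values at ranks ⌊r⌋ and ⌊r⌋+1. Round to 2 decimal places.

14.35

Sorted: 4, 5, 6, 10, 14, 19, 20, 21, 22, 24, 25, 25, 27, 28, 30, 31, 32, 34, 35, 36, 37, 38.
n = 22.
P25: r = 6.25; ranks 6–7 are 19, 20; interpolating gives 19.25.
P80: r = 17.8; ranks 17–18 are 32, 34; interpolating gives 33.6.
Difference: 33.6 − 19.25 = 14.35.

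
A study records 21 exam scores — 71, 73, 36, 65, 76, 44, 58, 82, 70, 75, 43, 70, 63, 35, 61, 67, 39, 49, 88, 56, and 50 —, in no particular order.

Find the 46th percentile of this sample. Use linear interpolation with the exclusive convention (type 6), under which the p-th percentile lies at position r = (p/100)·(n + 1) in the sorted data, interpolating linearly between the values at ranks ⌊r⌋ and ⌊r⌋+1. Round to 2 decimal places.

Sorted: 35, 36, 39, 43, 44, 49, 50, 56, 58, 61, 63, 65, 67, 70, 70, 71, 73, 75, 76, 82, 88.
n = 21.
r = (46/100)·(21 + 1) = 10.12.
Rank 10 is 61 and rank 11 is 63.
Interpolate: 61 + 0.12·(63 − 61) = 61 + 0.12·2 = 61.24.

61.24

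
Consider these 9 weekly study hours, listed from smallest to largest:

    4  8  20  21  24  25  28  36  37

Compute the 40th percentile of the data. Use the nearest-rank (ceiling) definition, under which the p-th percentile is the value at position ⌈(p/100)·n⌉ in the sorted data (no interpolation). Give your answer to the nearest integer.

n = 9.
Position = ⌈40/100 · 9⌉ = ⌈3.6⌉ = 4.
The value at rank 4 is 21.

21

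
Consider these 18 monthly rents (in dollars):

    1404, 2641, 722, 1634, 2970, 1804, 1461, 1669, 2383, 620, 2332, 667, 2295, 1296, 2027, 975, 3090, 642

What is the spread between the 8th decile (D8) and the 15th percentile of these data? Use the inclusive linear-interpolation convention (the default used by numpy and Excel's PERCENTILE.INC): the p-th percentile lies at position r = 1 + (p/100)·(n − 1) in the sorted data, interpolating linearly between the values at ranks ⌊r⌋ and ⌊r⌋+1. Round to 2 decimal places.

Sorted: 620, 642, 667, 722, 975, 1296, 1404, 1461, 1634, 1669, 1804, 2027, 2295, 2332, 2383, 2641, 2970, 3090.
n = 18.
P15: r = 3.55; ranks 3–4 are 667, 722; interpolating gives 697.25.
P80: r = 14.6; ranks 14–15 are 2332, 2383; interpolating gives 2362.6.
Difference: 2362.6 − 697.25 = 1665.35.

1665.35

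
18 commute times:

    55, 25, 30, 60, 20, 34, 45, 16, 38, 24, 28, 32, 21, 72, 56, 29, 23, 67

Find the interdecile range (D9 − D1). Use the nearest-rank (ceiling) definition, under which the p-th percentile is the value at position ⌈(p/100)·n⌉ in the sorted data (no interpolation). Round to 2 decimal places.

47.00

Sorted: 16, 20, 21, 23, 24, 25, 28, 29, 30, 32, 34, 38, 45, 55, 56, 60, 67, 72.
n = 18.
P10: rank ⌈10/100·18⌉ = 2 → 20.
P90: rank ⌈90/100·18⌉ = 17 → 67.
Difference: 67 − 20 = 47.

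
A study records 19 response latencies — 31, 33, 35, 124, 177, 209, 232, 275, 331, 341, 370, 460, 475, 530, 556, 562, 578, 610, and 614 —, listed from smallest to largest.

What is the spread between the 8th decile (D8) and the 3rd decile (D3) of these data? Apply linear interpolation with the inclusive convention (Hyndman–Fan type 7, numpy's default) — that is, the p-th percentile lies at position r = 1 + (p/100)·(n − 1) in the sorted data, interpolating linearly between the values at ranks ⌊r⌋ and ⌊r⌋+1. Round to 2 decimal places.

n = 19.
P30: r = 6.4; ranks 6–7 are 209, 232; interpolating gives 218.2.
P80: r = 15.4; ranks 15–16 are 556, 562; interpolating gives 558.4.
Difference: 558.4 − 218.2 = 340.2.

340.20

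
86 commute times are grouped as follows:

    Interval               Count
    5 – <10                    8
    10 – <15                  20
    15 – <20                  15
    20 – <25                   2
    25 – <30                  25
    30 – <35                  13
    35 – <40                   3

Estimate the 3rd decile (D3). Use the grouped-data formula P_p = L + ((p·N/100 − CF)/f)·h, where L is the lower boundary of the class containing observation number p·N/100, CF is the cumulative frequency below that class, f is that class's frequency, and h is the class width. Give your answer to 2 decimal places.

N = 86; target position k = 30/100 · 86 = 25.8.
Cumulative frequencies: 8, 28, 43, 45, 70, 83, 86.
Observation 25.8 falls in the class 10 – <15.
L = 10, CF = 8, f = 20, h = 5.
P30 = 10 + ((25.8 − 8)/20)·5 = 10 + 4.45 = 14.45.

14.45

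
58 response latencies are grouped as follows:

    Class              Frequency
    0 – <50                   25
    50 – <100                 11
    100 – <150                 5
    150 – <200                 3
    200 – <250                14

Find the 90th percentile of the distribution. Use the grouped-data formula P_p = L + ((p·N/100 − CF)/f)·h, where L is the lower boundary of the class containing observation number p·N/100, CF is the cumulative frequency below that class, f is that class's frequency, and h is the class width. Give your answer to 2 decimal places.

229.29

N = 58; target position k = 90/100 · 58 = 52.2.
Cumulative frequencies: 25, 36, 41, 44, 58.
Observation 52.2 falls in the class 200 – <250.
L = 200, CF = 44, f = 14, h = 50.
P90 = 200 + ((52.2 − 44)/14)·50 = 200 + 29.2857 = 229.286.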